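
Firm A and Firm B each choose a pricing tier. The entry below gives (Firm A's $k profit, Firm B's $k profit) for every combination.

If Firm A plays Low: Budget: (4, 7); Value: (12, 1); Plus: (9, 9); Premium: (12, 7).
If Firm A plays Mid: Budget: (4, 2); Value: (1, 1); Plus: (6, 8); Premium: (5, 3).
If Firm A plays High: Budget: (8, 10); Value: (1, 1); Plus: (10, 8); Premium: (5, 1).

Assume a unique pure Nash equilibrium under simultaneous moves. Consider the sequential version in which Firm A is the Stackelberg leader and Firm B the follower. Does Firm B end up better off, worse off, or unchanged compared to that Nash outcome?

worse off

Firm B best-responds to each possible Firm A move:
- Low: Firm B compares 7, 1, 9, 7 and picks Plus; Firm A would get 9.
- Mid: Firm B compares 2, 1, 8, 3 and picks Plus; Firm A would get 6.
- High: Firm B compares 10, 1, 8, 1 and picks Budget; Firm A would get 8.
Maximizing over 9, 6, 8, Firm A chooses Low. Subgame-perfect outcome: (Low, Plus) with payoffs (9, 9).
Under simultaneous play:
Firm A's best replies: Budget→High; Value→Low; Plus→High; Premium→Low.
Firm B's best replies: Low→Plus; Mid→Plus; High→Budget.
The unique mutual best reply is (High, Budget), giving (8, 10).
Firm B earns 9 sequentially versus 10 at the Nash outcome: worse off.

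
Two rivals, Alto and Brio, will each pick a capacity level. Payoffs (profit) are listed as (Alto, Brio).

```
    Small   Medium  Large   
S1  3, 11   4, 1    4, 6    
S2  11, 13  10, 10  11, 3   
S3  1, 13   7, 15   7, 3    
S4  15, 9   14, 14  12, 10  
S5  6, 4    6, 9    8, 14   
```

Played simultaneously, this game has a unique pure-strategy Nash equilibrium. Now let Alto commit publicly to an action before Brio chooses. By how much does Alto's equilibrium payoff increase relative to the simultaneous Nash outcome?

Backward induction with Alto moving first.
- S1 → Brio plays Small (best of 11, 1, 6); Alto gets 3.
- S2 → Brio plays Small (best of 13, 10, 3); Alto gets 11.
- S3 → Brio plays Medium (best of 13, 15, 3); Alto gets 7.
- S4 → Brio plays Medium (best of 9, 14, 10); Alto gets 14.
- S5 → Brio plays Large (best of 4, 9, 14); Alto gets 8.
Alto's induced payoffs are 3, 11, 7, 14, 8, so Alto commits to S4. Subgame-perfect outcome: (S4, Medium) with payoffs (14, 14).
For the simultaneous game, intersect best replies.
Alto's best replies: Small→S4; Medium→S4; Large→S4.
Brio's best replies: S1→Small; S2→Small; S3→Medium; S4→Medium; S5→Large.
The unique mutual best reply is (S4, Medium), giving (14, 14).
Alto's commitment gain: 14 − 14 = 0.

0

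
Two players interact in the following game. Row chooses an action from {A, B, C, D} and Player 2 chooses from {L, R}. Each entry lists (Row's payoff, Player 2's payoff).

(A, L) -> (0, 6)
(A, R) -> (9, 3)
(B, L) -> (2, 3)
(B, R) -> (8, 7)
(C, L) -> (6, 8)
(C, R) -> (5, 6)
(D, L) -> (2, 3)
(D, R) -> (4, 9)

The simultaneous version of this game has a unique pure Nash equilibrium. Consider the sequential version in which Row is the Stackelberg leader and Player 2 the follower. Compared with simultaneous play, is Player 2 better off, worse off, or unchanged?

worse off

Work backward from Player 2's decision.
- A: Player 2 compares 6, 3 and picks L; Row would get 0.
- B: Player 2 compares 3, 7 and picks R; Row would get 8.
- C: Player 2 compares 8, 6 and picks L; Row would get 6.
- D: Player 2 compares 3, 9 and picks R; Row would get 4.
Row's induced payoffs are 0, 8, 6, 4, so Row commits to B. Subgame-perfect outcome: (B, R) with payoffs (8, 7).
For the simultaneous game, intersect best replies.
Row's best replies: L→C; R→A.
Player 2's best replies: A→L; B→R; C→L; D→R.
The unique mutual best reply is (C, L), giving (6, 8).
Player 2 earns 7 sequentially versus 8 at the Nash outcome: worse off.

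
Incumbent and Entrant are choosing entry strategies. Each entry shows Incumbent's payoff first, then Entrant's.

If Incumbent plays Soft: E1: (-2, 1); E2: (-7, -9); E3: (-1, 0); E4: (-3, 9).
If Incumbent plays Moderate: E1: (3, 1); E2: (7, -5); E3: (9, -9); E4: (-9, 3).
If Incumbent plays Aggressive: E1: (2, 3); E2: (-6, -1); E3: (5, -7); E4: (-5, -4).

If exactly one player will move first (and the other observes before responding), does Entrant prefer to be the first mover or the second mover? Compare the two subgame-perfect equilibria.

first

If Incumbent leads: Entrant's best replies are Soft→E4, Moderate→E4, Aggressive→E1; Incumbent's induced payoffs -3, -9, 2; outcome (Aggressive, E1), payoffs (2, 3).
If Entrant leads: Incumbent's best replies are E1→Moderate, E2→Moderate, E3→Moderate, E4→Soft; Entrant's induced payoffs 1, -5, -9, 9; outcome (Soft, E4), payoffs (-3, 9).
Entrant gets 9 moving first and 3 moving second, so Entrant prefers to move first.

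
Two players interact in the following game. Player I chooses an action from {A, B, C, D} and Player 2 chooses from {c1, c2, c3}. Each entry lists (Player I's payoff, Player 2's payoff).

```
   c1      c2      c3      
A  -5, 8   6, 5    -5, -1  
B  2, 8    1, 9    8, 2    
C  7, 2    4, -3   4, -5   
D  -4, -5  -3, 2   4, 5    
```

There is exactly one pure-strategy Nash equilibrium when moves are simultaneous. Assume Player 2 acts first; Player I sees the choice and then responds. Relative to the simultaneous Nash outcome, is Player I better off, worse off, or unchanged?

worse off

Work backward from Player I's decision.
- c1: Player I compares -5, 2, 7, -4 and picks C; Player 2 would get 2.
- c2: Player I compares 6, 1, 4, -3 and picks A; Player 2 would get 5.
- c3: Player I compares -5, 8, 4, 4 and picks B; Player 2 would get 2.
Player 2's induced payoffs are 2, 5, 2, so Player 2 commits to c2. Subgame-perfect outcome: (A, c2) with payoffs (6, 5).
For the simultaneous game, intersect best replies.
Player I's best replies: c1→C; c2→A; c3→B.
Player 2's best replies: A→c1; B→c2; C→c1; D→c3.
The unique mutual best reply is (C, c1), giving (7, 2).
Player I earns 6 sequentially versus 7 at the Nash outcome: worse off.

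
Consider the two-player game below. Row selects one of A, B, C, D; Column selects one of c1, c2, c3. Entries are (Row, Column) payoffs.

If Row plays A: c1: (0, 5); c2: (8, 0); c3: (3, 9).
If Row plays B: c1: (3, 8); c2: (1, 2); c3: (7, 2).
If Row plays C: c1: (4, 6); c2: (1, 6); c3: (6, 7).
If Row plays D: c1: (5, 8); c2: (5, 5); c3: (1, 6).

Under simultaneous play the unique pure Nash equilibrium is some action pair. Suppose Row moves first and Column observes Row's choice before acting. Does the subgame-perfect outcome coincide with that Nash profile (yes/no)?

no

Solve by backward induction (Row leads).
- A: Column compares 5, 0, 9 and picks c3; Row would get 3.
- B: Column compares 8, 2, 2 and picks c1; Row would get 3.
- C: Column compares 6, 6, 7 and picks c3; Row would get 6.
- D: Column compares 8, 5, 6 and picks c1; Row would get 5.
Row's induced payoffs are 3, 3, 6, 5, so Row commits to C. Subgame-perfect outcome: (C, c3) with payoffs (6, 7).
Now find the simultaneous Nash equilibrium.
Row's best replies: c1→D; c2→A; c3→B.
Column's best replies: A→c3; B→c1; C→c3; D→c1.
The unique mutual best reply is (D, c1), giving (5, 8).
Sequential outcome (C, c3) differs from the Nash profile (D, c1).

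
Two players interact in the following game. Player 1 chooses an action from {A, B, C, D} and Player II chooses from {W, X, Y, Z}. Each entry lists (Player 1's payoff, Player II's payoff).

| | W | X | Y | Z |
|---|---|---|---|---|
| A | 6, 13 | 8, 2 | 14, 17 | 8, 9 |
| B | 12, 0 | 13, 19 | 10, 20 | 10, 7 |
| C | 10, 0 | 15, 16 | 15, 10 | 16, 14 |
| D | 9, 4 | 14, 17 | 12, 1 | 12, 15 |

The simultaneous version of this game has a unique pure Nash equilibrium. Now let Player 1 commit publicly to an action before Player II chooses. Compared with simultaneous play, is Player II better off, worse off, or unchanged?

unchanged

Work backward from Player II's decision.
- A: BR = Y, leader payoff 14.
- B: BR = Y, leader payoff 10.
- C: BR = X, leader payoff 15.
- D: BR = X, leader payoff 14.
Maximizing over 14, 10, 15, 14, Player 1 chooses C. Subgame-perfect outcome: (C, X) with payoffs (15, 16).
For the simultaneous game, intersect best replies.
Player 1's best replies: W→B; X→C; Y→C; Z→C.
Player II's best replies: A→Y; B→Y; C→X; D→X.
The unique mutual best reply is (C, X), giving (15, 16).
Player II earns 16 sequentially versus 16 at the Nash outcome: unchanged.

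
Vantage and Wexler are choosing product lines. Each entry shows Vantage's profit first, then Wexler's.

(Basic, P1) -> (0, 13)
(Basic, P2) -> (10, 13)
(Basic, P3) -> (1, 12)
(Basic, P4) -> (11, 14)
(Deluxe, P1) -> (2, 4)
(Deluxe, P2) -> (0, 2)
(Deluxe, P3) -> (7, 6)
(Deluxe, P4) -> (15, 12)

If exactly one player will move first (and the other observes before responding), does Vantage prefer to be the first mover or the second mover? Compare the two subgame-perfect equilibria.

first

If Vantage leads: Wexler's best replies are Basic→P4, Deluxe→P4; Vantage's induced payoffs 11, 15; outcome (Deluxe, P4), payoffs (15, 12).
If Wexler leads: Vantage's best replies are P1→Deluxe, P2→Basic, P3→Deluxe, P4→Deluxe; Wexler's induced payoffs 4, 13, 6, 12; outcome (Basic, P2), payoffs (10, 13).
Vantage gets 15 moving first and 10 moving second, so Vantage prefers to move first.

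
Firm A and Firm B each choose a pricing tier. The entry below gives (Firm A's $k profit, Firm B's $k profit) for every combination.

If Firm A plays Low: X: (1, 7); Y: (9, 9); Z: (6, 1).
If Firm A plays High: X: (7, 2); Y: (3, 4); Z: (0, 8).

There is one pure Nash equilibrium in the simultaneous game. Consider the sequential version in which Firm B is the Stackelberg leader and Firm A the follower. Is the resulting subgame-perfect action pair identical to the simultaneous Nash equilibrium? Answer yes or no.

Firm A best-responds to each possible Firm B move:
- X → Firm A plays High (best of 1, 7); Firm B gets 2.
- Y → Firm A plays Low (best of 9, 3); Firm B gets 9.
- Z → Firm A plays Low (best of 6, 0); Firm B gets 1.
Maximizing over 2, 9, 1, Firm B chooses Y. Subgame-perfect outcome: (Low, Y) with payoffs (9, 9).
Now find the simultaneous Nash equilibrium.
Firm A's best replies: X→High; Y→Low; Z→Low.
Firm B's best replies: Low→Y; High→Z.
Only (Low, Y) has each player best-responding; Nash payoffs (9, 9).
Sequential outcome (Low, Y) coincides with the Nash profile (Low, Y).

yes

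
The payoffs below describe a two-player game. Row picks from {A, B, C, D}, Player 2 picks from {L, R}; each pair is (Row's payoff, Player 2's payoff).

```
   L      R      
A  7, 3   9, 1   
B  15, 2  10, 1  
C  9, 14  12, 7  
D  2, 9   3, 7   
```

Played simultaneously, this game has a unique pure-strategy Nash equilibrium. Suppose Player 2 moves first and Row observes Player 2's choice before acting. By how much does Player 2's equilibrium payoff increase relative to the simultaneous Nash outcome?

Backward induction with Player 2 moving first.
- L: BR = B, leader payoff 2.
- R: BR = C, leader payoff 7.
Among 2, 7, the best is 7 at R. Subgame-perfect outcome: (C, R) with payoffs (12, 7).
For the simultaneous game, intersect best replies.
Row's best replies: L→B; R→C.
Player 2's best replies: A→L; B→L; C→L; D→L.
The unique mutual best reply is (B, L), giving (15, 2).
Player 2's commitment gain: 7 − 2 = 5.

5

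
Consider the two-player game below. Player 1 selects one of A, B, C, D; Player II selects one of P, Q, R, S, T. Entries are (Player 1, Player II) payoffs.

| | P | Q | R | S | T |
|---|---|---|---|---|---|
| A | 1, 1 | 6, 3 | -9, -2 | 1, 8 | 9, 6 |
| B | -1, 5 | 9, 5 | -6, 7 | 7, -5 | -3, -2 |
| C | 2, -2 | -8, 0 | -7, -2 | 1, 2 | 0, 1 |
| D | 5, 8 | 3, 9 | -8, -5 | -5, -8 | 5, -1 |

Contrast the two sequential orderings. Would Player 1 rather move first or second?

If Player 1 leads: Player II's best replies are A→S, B→R, C→S, D→Q; Player 1's induced payoffs 1, -6, 1, 3; outcome (D, Q), payoffs (3, 9).
If Player II leads: Player 1's best replies are P→D, Q→B, R→B, S→B, T→A; Player II's induced payoffs 8, 5, 7, -5, 6; outcome (D, P), payoffs (5, 8).
Player 1 gets 3 moving first and 5 moving second, so Player 1 prefers to move second.

second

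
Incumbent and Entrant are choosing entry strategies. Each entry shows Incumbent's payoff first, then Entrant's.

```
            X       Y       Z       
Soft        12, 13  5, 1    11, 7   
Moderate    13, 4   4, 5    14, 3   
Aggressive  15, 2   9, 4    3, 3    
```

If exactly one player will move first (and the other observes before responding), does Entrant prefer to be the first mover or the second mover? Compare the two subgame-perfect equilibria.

second

If Incumbent leads: Entrant's best replies are Soft→X, Moderate→Y, Aggressive→Y; Incumbent's induced payoffs 12, 4, 9; outcome (Soft, X), payoffs (12, 13).
If Entrant leads: Incumbent's best replies are X→Aggressive, Y→Aggressive, Z→Moderate; Entrant's induced payoffs 2, 4, 3; outcome (Aggressive, Y), payoffs (9, 4).
Entrant gets 4 moving first and 13 moving second, so Entrant prefers to move second.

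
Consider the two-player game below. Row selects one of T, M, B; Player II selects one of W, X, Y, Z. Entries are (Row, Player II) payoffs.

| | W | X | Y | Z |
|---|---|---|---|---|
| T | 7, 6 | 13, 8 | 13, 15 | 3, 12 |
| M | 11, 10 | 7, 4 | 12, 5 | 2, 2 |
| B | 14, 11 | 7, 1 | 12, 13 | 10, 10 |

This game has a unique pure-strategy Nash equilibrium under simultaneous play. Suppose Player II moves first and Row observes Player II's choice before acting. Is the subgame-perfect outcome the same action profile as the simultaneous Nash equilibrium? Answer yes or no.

yes

Solve by backward induction (Player II leads).
- W: BR = B, leader payoff 11.
- X: BR = T, leader payoff 8.
- Y: BR = T, leader payoff 15.
- Z: BR = B, leader payoff 10.
Among 11, 8, 15, 10, the best is 15 at Y. Subgame-perfect outcome: (T, Y) with payoffs (13, 15).
Now find the simultaneous Nash equilibrium.
Row's best replies: W→B; X→T; Y→T; Z→B.
Player II's best replies: T→Y; M→W; B→Y.
The unique mutual best reply is (T, Y), giving (13, 15).
Sequential outcome (T, Y) coincides with the Nash profile (T, Y).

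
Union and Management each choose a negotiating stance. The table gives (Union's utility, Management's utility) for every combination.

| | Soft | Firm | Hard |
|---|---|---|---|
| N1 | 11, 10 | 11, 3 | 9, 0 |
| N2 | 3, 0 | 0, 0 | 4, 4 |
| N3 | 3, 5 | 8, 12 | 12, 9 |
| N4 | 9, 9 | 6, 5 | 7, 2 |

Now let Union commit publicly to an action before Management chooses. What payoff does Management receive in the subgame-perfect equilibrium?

10

Work backward from Management's decision.
- N1 → Management plays Soft (best of 10, 3, 0); Union gets 11.
- N2 → Management plays Hard (best of 0, 0, 4); Union gets 4.
- N3 → Management plays Firm (best of 5, 12, 9); Union gets 8.
- N4 → Management plays Soft (best of 9, 5, 2); Union gets 9.
Union's induced payoffs are 11, 4, 8, 9, so Union commits to N1. Subgame-perfect outcome: (N1, Soft) with payoffs (11, 10).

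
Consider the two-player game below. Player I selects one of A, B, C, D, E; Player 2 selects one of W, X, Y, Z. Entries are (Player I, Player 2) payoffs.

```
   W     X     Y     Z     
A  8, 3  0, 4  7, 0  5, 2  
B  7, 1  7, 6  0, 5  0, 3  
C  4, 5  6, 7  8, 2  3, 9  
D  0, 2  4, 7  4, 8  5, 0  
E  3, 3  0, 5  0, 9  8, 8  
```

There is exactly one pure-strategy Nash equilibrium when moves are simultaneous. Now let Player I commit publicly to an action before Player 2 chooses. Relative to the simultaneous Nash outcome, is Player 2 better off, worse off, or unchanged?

Player 2 best-responds to each possible Player I move:
- A: BR = X, leader payoff 0.
- B: BR = X, leader payoff 7.
- C: BR = Z, leader payoff 3.
- D: BR = Y, leader payoff 4.
- E: BR = Y, leader payoff 0.
Among 0, 7, 3, 4, 0, the best is 7 at B. Subgame-perfect outcome: (B, X) with payoffs (7, 6).
Now find the simultaneous Nash equilibrium.
Player I's best replies: W→A; X→B; Y→C; Z→E.
Player 2's best replies: A→X; B→X; C→Z; D→Y; E→Y.
Only (B, X) has each player best-responding; Nash payoffs (7, 6).
Player 2 earns 6 sequentially versus 6 at the Nash outcome: unchanged.

unchanged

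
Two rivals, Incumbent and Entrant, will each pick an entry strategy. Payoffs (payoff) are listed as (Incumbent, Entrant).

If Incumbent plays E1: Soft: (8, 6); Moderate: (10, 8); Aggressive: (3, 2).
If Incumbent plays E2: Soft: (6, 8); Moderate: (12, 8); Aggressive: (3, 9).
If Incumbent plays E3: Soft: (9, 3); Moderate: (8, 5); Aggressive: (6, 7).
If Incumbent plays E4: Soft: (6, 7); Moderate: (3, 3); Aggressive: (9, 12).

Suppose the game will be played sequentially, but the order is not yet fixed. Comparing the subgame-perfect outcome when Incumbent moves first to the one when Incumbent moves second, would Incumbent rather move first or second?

If Incumbent leads: Entrant's best replies are E1→Moderate, E2→Aggressive, E3→Aggressive, E4→Aggressive; Incumbent's induced payoffs 10, 3, 6, 9; outcome (E1, Moderate), payoffs (10, 8).
If Entrant leads: Incumbent's best replies are Soft→E3, Moderate→E2, Aggressive→E4; Entrant's induced payoffs 3, 8, 12; outcome (E4, Aggressive), payoffs (9, 12).
Incumbent gets 10 moving first and 9 moving second, so Incumbent prefers to move first.

first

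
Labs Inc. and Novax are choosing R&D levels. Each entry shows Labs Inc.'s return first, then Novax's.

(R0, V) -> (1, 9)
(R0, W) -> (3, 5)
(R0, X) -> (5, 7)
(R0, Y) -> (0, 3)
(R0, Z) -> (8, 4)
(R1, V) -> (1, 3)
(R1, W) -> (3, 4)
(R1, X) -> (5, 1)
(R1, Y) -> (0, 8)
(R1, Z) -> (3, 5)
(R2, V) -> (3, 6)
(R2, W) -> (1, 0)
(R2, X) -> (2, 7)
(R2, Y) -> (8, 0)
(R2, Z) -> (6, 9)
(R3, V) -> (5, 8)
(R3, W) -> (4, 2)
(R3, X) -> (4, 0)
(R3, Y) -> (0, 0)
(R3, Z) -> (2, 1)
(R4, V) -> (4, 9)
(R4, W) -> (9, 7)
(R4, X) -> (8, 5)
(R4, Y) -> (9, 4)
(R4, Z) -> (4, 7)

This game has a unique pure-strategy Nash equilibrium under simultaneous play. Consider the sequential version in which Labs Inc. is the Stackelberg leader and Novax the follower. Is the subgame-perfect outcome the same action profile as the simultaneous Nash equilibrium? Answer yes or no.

Backward induction with Labs Inc. moving first.
- R0: BR = V, leader payoff 1.
- R1: BR = Y, leader payoff 0.
- R2: BR = Z, leader payoff 6.
- R3: BR = V, leader payoff 5.
- R4: BR = V, leader payoff 4.
Among 1, 0, 6, 5, 4, the best is 6 at R2. Subgame-perfect outcome: (R2, Z) with payoffs (6, 9).
Under simultaneous play:
Labs Inc.'s best replies: V→R3; W→R4; X→R4; Y→R4; Z→R0.
Novax's best replies: R0→V; R1→Y; R2→Z; R3→V; R4→V.
Only (R3, V) has each player best-responding; Nash payoffs (5, 8).
Sequential outcome (R2, Z) differs from the Nash profile (R3, V).

no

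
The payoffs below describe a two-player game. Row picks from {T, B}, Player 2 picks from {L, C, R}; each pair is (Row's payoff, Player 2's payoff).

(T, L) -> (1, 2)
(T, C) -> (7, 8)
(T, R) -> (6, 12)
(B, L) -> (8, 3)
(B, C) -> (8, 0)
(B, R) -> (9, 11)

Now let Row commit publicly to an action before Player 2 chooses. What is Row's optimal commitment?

Player 2 best-responds to each possible Row move:
- T: Player 2 compares 2, 8, 12 and picks R; Row would get 6.
- B: Player 2 compares 3, 0, 11 and picks R; Row would get 9.
Among 6, 9, the best is 9 at B. Subgame-perfect outcome: (B, R) with payoffs (9, 11).

B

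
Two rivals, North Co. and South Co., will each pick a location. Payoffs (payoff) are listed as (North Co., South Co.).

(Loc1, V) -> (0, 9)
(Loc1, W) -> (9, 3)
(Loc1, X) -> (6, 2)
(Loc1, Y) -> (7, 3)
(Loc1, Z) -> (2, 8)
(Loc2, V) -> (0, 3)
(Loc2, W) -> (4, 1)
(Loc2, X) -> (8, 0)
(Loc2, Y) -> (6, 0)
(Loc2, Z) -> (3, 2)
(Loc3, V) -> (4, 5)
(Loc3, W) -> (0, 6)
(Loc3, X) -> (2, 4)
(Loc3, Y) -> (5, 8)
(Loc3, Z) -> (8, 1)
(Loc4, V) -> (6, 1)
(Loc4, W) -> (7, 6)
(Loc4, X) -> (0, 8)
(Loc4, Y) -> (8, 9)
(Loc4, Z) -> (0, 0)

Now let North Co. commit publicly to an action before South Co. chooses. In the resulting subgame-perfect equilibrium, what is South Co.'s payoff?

Solve by backward induction (North Co. leads).
- Loc1: South Co. compares 9, 3, 2, 3, 8 and picks V; North Co. would get 0.
- Loc2: South Co. compares 3, 1, 0, 0, 2 and picks V; North Co. would get 0.
- Loc3: South Co. compares 5, 6, 4, 8, 1 and picks Y; North Co. would get 5.
- Loc4: South Co. compares 1, 6, 8, 9, 0 and picks Y; North Co. would get 8.
Among 0, 0, 5, 8, the best is 8 at Loc4. Subgame-perfect outcome: (Loc4, Y) with payoffs (8, 9).

9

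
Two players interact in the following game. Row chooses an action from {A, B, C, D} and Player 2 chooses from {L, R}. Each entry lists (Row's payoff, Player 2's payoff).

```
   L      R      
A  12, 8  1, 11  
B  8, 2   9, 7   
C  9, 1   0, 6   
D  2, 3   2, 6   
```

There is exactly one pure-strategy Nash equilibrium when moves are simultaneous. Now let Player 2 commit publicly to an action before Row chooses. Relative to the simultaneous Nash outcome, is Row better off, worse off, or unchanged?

better off

Row best-responds to each possible Player 2 move:
- L: BR = A, leader payoff 8.
- R: BR = B, leader payoff 7.
Maximizing over 8, 7, Player 2 chooses L. Subgame-perfect outcome: (A, L) with payoffs (12, 8).
Now find the simultaneous Nash equilibrium.
Row's best replies: L→A; R→B.
Player 2's best replies: A→R; B→R; C→R; D→R.
Only (B, R) has each player best-responding; Nash payoffs (9, 7).
Row earns 12 sequentially versus 9 at the Nash outcome: better off.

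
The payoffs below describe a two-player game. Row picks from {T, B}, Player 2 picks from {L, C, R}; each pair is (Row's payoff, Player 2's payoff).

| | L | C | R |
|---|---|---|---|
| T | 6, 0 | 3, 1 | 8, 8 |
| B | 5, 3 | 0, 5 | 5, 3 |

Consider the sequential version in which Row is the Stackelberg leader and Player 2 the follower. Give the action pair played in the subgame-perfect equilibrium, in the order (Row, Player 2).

(T, R)

Work backward from Player 2's decision.
- T: BR = R, leader payoff 8.
- B: BR = C, leader payoff 0.
Maximizing over 8, 0, Row chooses T. Subgame-perfect outcome: (T, R) with payoffs (8, 8).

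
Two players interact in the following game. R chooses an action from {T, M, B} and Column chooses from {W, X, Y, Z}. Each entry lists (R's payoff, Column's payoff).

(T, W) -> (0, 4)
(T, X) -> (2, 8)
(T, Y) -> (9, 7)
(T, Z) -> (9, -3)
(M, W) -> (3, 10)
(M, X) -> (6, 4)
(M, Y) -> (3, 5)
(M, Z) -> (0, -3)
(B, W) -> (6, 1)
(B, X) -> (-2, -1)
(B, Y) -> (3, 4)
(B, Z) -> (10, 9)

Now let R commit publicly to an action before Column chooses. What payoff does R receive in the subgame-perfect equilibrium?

10

Work backward from Column's decision.
- T: Column compares 4, 8, 7, -3 and picks X; R would get 2.
- M: Column compares 10, 4, 5, -3 and picks W; R would get 3.
- B: Column compares 1, -1, 4, 9 and picks Z; R would get 10.
Maximizing over 2, 3, 10, R chooses B. Subgame-perfect outcome: (B, Z) with payoffs (10, 9).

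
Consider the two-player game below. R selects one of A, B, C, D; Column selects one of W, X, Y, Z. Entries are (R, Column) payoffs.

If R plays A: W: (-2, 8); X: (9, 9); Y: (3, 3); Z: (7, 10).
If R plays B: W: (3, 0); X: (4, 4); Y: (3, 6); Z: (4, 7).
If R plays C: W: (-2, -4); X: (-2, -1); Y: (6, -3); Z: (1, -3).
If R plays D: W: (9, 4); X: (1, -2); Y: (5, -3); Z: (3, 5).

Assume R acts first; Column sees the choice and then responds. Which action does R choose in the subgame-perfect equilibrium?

A

Backward induction with R moving first.
- A: Column compares 8, 9, 3, 10 and picks Z; R would get 7.
- B: Column compares 0, 4, 6, 7 and picks Z; R would get 4.
- C: Column compares -4, -1, -3, -3 and picks X; R would get -2.
- D: Column compares 4, -2, -3, 5 and picks Z; R would get 3.
Among 7, 4, -2, 3, the best is 7 at A. Subgame-perfect outcome: (A, Z) with payoffs (7, 10).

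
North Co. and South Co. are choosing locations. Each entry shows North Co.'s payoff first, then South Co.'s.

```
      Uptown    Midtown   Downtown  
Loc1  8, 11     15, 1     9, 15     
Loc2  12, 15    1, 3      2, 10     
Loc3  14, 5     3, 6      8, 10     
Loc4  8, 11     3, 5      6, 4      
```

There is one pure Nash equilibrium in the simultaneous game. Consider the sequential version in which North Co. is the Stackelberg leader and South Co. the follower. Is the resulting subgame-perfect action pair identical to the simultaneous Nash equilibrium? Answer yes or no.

no

South Co. best-responds to each possible North Co. move:
- Loc1: BR = Downtown, leader payoff 9.
- Loc2: BR = Uptown, leader payoff 12.
- Loc3: BR = Downtown, leader payoff 8.
- Loc4: BR = Uptown, leader payoff 8.
Among 9, 12, 8, 8, the best is 12 at Loc2. Subgame-perfect outcome: (Loc2, Uptown) with payoffs (12, 15).
Now find the simultaneous Nash equilibrium.
North Co.'s best replies: Uptown→Loc3; Midtown→Loc1; Downtown→Loc1.
South Co.'s best replies: Loc1→Downtown; Loc2→Uptown; Loc3→Downtown; Loc4→Uptown.
The unique mutual best reply is (Loc1, Downtown), giving (9, 15).
Sequential outcome (Loc2, Uptown) differs from the Nash profile (Loc1, Downtown).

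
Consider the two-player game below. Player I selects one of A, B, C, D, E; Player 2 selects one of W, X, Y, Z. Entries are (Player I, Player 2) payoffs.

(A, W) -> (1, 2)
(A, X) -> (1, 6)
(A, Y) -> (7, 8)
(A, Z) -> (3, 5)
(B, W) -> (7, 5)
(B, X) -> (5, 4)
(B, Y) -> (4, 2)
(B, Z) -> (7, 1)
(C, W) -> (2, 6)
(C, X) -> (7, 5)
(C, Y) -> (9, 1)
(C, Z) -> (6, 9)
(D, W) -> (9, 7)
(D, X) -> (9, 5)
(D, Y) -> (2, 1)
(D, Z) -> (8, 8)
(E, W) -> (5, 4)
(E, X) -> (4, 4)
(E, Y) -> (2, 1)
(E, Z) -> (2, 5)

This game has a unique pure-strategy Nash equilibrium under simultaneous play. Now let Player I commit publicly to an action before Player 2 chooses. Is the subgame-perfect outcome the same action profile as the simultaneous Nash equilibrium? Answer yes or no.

Work backward from Player 2's decision.
- A: BR = Y, leader payoff 7.
- B: BR = W, leader payoff 7.
- C: BR = Z, leader payoff 6.
- D: BR = Z, leader payoff 8.
- E: BR = Z, leader payoff 2.
Among 7, 7, 6, 8, 2, the best is 8 at D. Subgame-perfect outcome: (D, Z) with payoffs (8, 8).
Now find the simultaneous Nash equilibrium.
Player I's best replies: W→D; X→D; Y→C; Z→D.
Player 2's best replies: A→Y; B→W; C→Z; D→Z; E→Z.
The unique mutual best reply is (D, Z), giving (8, 8).
Sequential outcome (D, Z) coincides with the Nash profile (D, Z).

yes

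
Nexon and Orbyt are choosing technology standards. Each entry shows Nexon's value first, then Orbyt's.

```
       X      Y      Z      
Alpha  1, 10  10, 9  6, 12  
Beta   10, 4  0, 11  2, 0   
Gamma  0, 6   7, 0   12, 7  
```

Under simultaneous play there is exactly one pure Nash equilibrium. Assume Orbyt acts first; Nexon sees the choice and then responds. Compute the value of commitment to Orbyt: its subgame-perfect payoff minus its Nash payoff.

2

Backward induction with Orbyt moving first.
- X → Nexon plays Beta (best of 1, 10, 0); Orbyt gets 4.
- Y → Nexon plays Alpha (best of 10, 0, 7); Orbyt gets 9.
- Z → Nexon plays Gamma (best of 6, 2, 12); Orbyt gets 7.
Among 4, 9, 7, the best is 9 at Y. Subgame-perfect outcome: (Alpha, Y) with payoffs (10, 9).
Now find the simultaneous Nash equilibrium.
Nexon's best replies: X→Beta; Y→Alpha; Z→Gamma.
Orbyt's best replies: Alpha→Z; Beta→Y; Gamma→Z.
Only (Gamma, Z) has each player best-responding; Nash payoffs (12, 7).
Orbyt's commitment gain: 9 − 7 = 2.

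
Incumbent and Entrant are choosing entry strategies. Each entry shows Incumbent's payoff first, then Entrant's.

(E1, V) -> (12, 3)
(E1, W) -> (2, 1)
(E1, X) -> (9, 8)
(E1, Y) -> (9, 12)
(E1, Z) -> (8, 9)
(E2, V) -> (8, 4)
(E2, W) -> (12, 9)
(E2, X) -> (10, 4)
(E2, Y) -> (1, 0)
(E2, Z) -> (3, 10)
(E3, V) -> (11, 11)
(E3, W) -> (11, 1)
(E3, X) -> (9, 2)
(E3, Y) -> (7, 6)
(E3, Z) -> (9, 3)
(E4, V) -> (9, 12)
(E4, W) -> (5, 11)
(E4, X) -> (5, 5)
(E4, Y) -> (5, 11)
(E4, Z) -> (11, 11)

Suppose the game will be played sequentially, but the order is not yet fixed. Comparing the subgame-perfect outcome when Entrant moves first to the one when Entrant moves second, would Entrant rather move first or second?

If Incumbent leads: Entrant's best replies are E1→Y, E2→Z, E3→V, E4→V; Incumbent's induced payoffs 9, 3, 11, 9; outcome (E3, V), payoffs (11, 11).
If Entrant leads: Incumbent's best replies are V→E1, W→E2, X→E2, Y→E1, Z→E4; Entrant's induced payoffs 3, 9, 4, 12, 11; outcome (E1, Y), payoffs (9, 12).
Entrant gets 12 moving first and 11 moving second, so Entrant prefers to move first.

first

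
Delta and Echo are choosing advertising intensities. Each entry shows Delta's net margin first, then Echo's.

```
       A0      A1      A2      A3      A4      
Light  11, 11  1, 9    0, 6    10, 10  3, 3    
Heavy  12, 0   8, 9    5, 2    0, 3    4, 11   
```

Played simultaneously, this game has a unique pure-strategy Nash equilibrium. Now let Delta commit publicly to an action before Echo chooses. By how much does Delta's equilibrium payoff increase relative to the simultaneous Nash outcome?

7

Echo best-responds to each possible Delta move:
- Light: BR = A0, leader payoff 11.
- Heavy: BR = A4, leader payoff 4.
Among 11, 4, the best is 11 at Light. Subgame-perfect outcome: (Light, A0) with payoffs (11, 11).
Under simultaneous play:
Delta's best replies: A0→Heavy; A1→Heavy; A2→Heavy; A3→Light; A4→Heavy.
Echo's best replies: Light→A0; Heavy→A4.
Only (Heavy, A4) has each player best-responding; Nash payoffs (4, 11).
Delta's commitment gain: 11 − 4 = 7.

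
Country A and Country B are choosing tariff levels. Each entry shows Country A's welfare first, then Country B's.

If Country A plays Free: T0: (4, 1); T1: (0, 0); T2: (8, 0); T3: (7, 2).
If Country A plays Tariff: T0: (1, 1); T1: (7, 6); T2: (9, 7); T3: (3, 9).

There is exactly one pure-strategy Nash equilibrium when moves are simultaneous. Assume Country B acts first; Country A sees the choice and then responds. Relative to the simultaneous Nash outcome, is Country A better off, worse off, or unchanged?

better off

Solve by backward induction (Country B leads).
- T0: BR = Free, leader payoff 1.
- T1: BR = Tariff, leader payoff 6.
- T2: BR = Tariff, leader payoff 7.
- T3: BR = Free, leader payoff 2.
Maximizing over 1, 6, 7, 2, Country B chooses T2. Subgame-perfect outcome: (Tariff, T2) with payoffs (9, 7).
Now find the simultaneous Nash equilibrium.
Country A's best replies: T0→Free; T1→Tariff; T2→Tariff; T3→Free.
Country B's best replies: Free→T3; Tariff→T3.
The unique mutual best reply is (Free, T3), giving (7, 2).
Country A earns 9 sequentially versus 7 at the Nash outcome: better off.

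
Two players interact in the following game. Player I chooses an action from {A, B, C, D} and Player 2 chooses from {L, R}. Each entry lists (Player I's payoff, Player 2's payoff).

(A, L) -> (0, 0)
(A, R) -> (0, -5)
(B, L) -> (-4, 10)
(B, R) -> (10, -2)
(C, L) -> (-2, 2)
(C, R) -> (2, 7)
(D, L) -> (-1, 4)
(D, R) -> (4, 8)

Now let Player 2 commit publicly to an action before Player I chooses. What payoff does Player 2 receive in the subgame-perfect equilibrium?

Backward induction with Player 2 moving first.
- L → Player I plays A (best of 0, -4, -2, -1); Player 2 gets 0.
- R → Player I plays B (best of 0, 10, 2, 4); Player 2 gets -2.
Player 2's induced payoffs are 0, -2, so Player 2 commits to L. Subgame-perfect outcome: (A, L) with payoffs (0, 0).

0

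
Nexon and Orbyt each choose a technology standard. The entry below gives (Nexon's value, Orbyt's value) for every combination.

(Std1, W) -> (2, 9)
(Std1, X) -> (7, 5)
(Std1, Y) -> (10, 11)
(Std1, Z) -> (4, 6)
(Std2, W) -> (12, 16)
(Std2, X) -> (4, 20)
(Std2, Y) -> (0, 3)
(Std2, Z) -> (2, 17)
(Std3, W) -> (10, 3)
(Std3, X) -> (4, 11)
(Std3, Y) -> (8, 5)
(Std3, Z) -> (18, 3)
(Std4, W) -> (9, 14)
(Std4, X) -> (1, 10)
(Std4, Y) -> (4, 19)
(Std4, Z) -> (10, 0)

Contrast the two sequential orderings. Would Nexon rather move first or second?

If Nexon leads: Orbyt's best replies are Std1→Y, Std2→X, Std3→X, Std4→Y; Nexon's induced payoffs 10, 4, 4, 4; outcome (Std1, Y), payoffs (10, 11).
If Orbyt leads: Nexon's best replies are W→Std2, X→Std1, Y→Std1, Z→Std3; Orbyt's induced payoffs 16, 5, 11, 3; outcome (Std2, W), payoffs (12, 16).
Nexon gets 10 moving first and 12 moving second, so Nexon prefers to move second.

second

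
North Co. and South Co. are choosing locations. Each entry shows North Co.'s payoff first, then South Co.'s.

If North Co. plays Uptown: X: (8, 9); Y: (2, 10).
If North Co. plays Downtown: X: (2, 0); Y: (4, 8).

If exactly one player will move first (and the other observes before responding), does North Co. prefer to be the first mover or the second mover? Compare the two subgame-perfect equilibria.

If North Co. leads: South Co.'s best replies are Uptown→Y, Downtown→Y; North Co.'s induced payoffs 2, 4; outcome (Downtown, Y), payoffs (4, 8).
If South Co. leads: North Co.'s best replies are X→Uptown, Y→Downtown; South Co.'s induced payoffs 9, 8; outcome (Uptown, X), payoffs (8, 9).
North Co. gets 4 moving first and 8 moving second, so North Co. prefers to move second.

second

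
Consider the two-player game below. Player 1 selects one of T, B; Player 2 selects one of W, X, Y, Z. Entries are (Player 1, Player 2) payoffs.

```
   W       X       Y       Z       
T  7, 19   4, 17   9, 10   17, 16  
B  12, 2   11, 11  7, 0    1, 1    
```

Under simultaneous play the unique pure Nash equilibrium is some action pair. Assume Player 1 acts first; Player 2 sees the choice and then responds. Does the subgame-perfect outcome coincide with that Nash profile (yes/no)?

Work backward from Player 2's decision.
- T: Player 2 compares 19, 17, 10, 16 and picks W; Player 1 would get 7.
- B: Player 2 compares 2, 11, 0, 1 and picks X; Player 1 would get 11.
Among 7, 11, the best is 11 at B. Subgame-perfect outcome: (B, X) with payoffs (11, 11).
Under simultaneous play:
Player 1's best replies: W→B; X→B; Y→T; Z→T.
Player 2's best replies: T→W; B→X.
Only (B, X) has each player best-responding; Nash payoffs (11, 11).
Sequential outcome (B, X) coincides with the Nash profile (B, X).

yes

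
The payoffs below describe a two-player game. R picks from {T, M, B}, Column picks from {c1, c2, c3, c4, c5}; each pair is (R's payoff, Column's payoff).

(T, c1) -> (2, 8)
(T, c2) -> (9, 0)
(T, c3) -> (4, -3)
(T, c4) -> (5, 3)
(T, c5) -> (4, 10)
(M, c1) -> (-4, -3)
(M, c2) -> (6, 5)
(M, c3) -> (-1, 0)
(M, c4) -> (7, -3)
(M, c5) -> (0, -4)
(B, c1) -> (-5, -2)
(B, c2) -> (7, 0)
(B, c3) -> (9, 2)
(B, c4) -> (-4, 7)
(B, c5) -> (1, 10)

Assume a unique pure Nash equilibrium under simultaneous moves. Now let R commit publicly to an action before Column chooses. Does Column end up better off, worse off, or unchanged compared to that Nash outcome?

Backward induction with R moving first.
- T: Column compares 8, 0, -3, 3, 10 and picks c5; R would get 4.
- M: Column compares -3, 5, 0, -3, -4 and picks c2; R would get 6.
- B: Column compares -2, 0, 2, 7, 10 and picks c5; R would get 1.
Maximizing over 4, 6, 1, R chooses M. Subgame-perfect outcome: (M, c2) with payoffs (6, 5).
For the simultaneous game, intersect best replies.
R's best replies: c1→T; c2→T; c3→B; c4→M; c5→T.
Column's best replies: T→c5; M→c2; B→c5.
The unique mutual best reply is (T, c5), giving (4, 10).
Column earns 5 sequentially versus 10 at the Nash outcome: worse off.

worse off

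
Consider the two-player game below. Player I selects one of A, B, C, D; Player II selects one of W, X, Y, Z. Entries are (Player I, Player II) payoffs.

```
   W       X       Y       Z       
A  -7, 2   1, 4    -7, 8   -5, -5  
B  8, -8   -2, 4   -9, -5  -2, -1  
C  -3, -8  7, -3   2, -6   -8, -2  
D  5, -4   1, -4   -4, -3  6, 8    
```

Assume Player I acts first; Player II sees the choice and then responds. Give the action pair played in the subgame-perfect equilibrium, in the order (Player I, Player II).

Solve by backward induction (Player I leads).
- A: BR = Y, leader payoff -7.
- B: BR = X, leader payoff -2.
- C: BR = Z, leader payoff -8.
- D: BR = Z, leader payoff 6.
Maximizing over -7, -2, -8, 6, Player I chooses D. Subgame-perfect outcome: (D, Z) with payoffs (6, 8).

(D, Z)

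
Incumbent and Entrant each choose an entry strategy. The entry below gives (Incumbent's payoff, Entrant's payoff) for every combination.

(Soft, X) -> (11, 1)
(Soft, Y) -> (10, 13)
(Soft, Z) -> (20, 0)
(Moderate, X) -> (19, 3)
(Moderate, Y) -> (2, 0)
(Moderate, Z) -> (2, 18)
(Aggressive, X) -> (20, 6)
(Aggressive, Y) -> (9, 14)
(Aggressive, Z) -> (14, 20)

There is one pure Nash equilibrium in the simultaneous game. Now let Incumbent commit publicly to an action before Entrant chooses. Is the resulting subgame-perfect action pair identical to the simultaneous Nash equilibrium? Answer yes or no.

no

Backward induction with Incumbent moving first.
- Soft: Entrant compares 1, 13, 0 and picks Y; Incumbent would get 10.
- Moderate: Entrant compares 3, 0, 18 and picks Z; Incumbent would get 2.
- Aggressive: Entrant compares 6, 14, 20 and picks Z; Incumbent would get 14.
Maximizing over 10, 2, 14, Incumbent chooses Aggressive. Subgame-perfect outcome: (Aggressive, Z) with payoffs (14, 20).
Under simultaneous play:
Incumbent's best replies: X→Aggressive; Y→Soft; Z→Soft.
Entrant's best replies: Soft→Y; Moderate→Z; Aggressive→Z.
The unique mutual best reply is (Soft, Y), giving (10, 13).
Sequential outcome (Aggressive, Z) differs from the Nash profile (Soft, Y).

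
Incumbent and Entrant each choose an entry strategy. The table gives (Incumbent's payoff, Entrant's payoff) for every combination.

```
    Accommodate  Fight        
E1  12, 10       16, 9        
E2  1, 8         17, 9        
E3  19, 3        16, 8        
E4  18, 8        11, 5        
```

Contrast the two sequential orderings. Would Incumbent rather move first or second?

first

If Incumbent leads: Entrant's best replies are E1→Accommodate, E2→Fight, E3→Fight, E4→Accommodate; Incumbent's induced payoffs 12, 17, 16, 18; outcome (E4, Accommodate), payoffs (18, 8).
If Entrant leads: Incumbent's best replies are Accommodate→E3, Fight→E2; Entrant's induced payoffs 3, 9; outcome (E2, Fight), payoffs (17, 9).
Incumbent gets 18 moving first and 17 moving second, so Incumbent prefers to move first.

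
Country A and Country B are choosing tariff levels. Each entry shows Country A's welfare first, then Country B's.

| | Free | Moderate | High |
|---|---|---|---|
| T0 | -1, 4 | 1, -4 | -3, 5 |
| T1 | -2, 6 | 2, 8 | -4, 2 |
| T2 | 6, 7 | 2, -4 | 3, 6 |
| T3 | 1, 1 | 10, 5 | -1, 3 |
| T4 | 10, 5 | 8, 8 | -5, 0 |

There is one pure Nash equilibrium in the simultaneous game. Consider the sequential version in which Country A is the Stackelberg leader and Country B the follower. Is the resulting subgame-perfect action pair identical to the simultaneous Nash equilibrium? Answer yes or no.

yes

Work backward from Country B's decision.
- T0: Country B compares 4, -4, 5 and picks High; Country A would get -3.
- T1: Country B compares 6, 8, 2 and picks Moderate; Country A would get 2.
- T2: Country B compares 7, -4, 6 and picks Free; Country A would get 6.
- T3: Country B compares 1, 5, 3 and picks Moderate; Country A would get 10.
- T4: Country B compares 5, 8, 0 and picks Moderate; Country A would get 8.
Among -3, 2, 6, 10, 8, the best is 10 at T3. Subgame-perfect outcome: (T3, Moderate) with payoffs (10, 5).
Now find the simultaneous Nash equilibrium.
Country A's best replies: Free→T4; Moderate→T3; High→T2.
Country B's best replies: T0→High; T1→Moderate; T2→Free; T3→Moderate; T4→Moderate.
The unique mutual best reply is (T3, Moderate), giving (10, 5).
Sequential outcome (T3, Moderate) coincides with the Nash profile (T3, Moderate).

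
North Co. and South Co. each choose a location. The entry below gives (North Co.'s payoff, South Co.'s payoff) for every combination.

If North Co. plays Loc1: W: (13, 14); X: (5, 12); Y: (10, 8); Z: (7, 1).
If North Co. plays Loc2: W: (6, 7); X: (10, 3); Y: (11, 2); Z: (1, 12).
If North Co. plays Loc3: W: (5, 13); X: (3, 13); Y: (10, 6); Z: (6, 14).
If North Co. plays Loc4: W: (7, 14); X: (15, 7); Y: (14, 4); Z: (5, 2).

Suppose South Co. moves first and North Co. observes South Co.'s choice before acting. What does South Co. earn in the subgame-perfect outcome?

Solve by backward induction (South Co. leads).
- W: North Co. compares 13, 6, 5, 7 and picks Loc1; South Co. would get 14.
- X: North Co. compares 5, 10, 3, 15 and picks Loc4; South Co. would get 7.
- Y: North Co. compares 10, 11, 10, 14 and picks Loc4; South Co. would get 4.
- Z: North Co. compares 7, 1, 6, 5 and picks Loc1; South Co. would get 1.
Maximizing over 14, 7, 4, 1, South Co. chooses W. Subgame-perfect outcome: (Loc1, W) with payoffs (13, 14).

14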